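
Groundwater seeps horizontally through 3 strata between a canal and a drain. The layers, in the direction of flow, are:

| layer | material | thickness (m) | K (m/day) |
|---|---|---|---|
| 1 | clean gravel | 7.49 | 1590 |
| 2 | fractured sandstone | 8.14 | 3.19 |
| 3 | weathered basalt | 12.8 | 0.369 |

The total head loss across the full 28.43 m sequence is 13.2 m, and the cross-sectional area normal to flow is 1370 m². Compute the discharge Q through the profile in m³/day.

486

Flow is perpendicular to layering, so the layers act in series and the equivalent K is the thickness-weighted harmonic mean.
Total thickness L = 7.49 + 8.14 + 12.8 = 28.43 m.
Σ(b_i/K_i) = 7.49/1590 + 8.14/3.19 + 12.8/0.369 = 37.24 d.
K_eq = L / Σ(b_i/K_i) = 28.43 / 37.24 = 0.7633 m/day.
Q = K_eq · A · (Δh/L) = 0.7633 × 1370 × (13.2/28.43) = 485.5 m³/day.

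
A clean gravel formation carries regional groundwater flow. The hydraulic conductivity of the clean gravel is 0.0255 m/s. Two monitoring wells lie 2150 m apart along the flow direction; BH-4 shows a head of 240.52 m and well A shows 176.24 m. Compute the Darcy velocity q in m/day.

Convert K: 0.0255 m/s × 86400 = 2203 m/day.
Hydraulic gradient i = (240.52 − 176.24) / 2150 = 64.28 / 2150 = 0.02990.
Specific discharge q = K · i = 2203 × 0.02990 = 65.87 m/day.

65.9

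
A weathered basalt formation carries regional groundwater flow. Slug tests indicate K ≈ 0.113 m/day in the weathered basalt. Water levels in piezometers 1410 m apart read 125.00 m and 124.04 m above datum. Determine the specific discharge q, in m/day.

7.69e-05

Hydraulic gradient i = (125.00 − 124.04) / 1410 = 0.96 / 1410 = 0.0006809.
Specific discharge q = K · i = 0.1130 × 0.0006809 = 7.694e-05 m/day.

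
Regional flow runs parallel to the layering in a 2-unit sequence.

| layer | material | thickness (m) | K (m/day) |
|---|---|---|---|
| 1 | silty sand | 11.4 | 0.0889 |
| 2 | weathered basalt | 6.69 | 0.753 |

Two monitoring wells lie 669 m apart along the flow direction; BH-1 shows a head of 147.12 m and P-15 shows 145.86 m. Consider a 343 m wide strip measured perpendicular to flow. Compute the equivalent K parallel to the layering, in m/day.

Flow is parallel to layering, so each bed carries its own Darcy discharge and the transmissivities add.
Σ(K_i·b_i) = 0.0889×11.4 + 0.753×6.69 = 6.051 m²/day.
Total thickness b = 18.09 m, so K_eq = Σ(K_i·b_i)/b = 0.3345 m/day.

0.334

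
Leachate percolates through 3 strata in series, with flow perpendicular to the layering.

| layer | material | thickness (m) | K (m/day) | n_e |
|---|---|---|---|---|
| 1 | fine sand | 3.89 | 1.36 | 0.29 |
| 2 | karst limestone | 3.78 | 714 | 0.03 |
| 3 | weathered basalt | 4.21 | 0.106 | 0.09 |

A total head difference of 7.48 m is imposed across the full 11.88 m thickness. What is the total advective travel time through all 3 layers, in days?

With flow normal to the layers, continuity requires the same specific discharge q through every layer.
Σ(b_i/K_i) = 3.89/1.36 + 3.78/714 + 4.21/0.106 = 42.58 d.
q = Δh / Σ(b_i/K_i) = 7.48 / 42.58 = 0.1757 m/day.
In each layer the seepage velocity is v_i = q/n_i, so the layer transit time is t_i = b_i·n_i / q:
  layer 1 (fine sand): t_1 = 3.89 × 0.29 / 0.1757 = 6.422 d
  layer 2 (karst limestone): t_2 = 3.78 × 0.03 / 0.1757 = 0.6456 d
  layer 3 (weathered basalt): t_3 = 4.21 × 0.09 / 0.1757 = 2.157 d
Total t = Σ t_i = 9.225 days.

9.22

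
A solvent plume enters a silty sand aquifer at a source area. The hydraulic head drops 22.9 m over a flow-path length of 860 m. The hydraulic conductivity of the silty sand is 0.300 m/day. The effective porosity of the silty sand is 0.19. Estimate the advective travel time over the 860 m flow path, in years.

56.0

Hydraulic gradient i = Δh / L = 22.9 / 860 = 0.02663.
Darcy flux q = K · i = 0.3000 × 0.02663 = 0.007988 m/day.
Seepage velocity v = q / n_e = 0.007988 / 0.19 = 0.04204 m/day.
Travel time t = L / v = 860 / 0.04204 = 20455 days = 56.00 years.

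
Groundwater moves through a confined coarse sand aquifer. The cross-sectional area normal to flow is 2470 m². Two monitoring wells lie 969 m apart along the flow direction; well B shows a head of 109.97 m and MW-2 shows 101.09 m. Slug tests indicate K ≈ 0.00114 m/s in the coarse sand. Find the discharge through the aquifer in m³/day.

2230

Convert K: 0.00114 m/s × 86400 = 98.50 m/day.
Hydraulic gradient i = (109.97 − 101.09) / 969 = 8.88 / 969 = 0.009164.
Darcy's law: Q = K · A · i = 98.50 × 2470 × 0.009164 = 2229 m³/day.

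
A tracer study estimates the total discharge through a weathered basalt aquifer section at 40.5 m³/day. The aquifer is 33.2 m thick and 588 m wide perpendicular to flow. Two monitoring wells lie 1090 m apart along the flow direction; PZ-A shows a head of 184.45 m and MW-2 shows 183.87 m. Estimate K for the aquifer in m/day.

Cross-sectional area A = 588 × 33.2 = 19522 m².
Hydraulic gradient i = (184.45 − 183.87) / 1090 = 0.58 / 1090 = 0.0005321.
From Q = K·A·i, K = Q / (A·i) = 40.5 / (19522 × 0.0005321) = 3.899 m/day.

3.90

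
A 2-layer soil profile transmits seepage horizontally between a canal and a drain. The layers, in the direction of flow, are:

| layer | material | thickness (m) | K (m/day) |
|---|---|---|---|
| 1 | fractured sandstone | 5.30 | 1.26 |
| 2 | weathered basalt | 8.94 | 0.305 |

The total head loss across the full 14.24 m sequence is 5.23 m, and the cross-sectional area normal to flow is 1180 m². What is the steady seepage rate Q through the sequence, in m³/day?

Flow is perpendicular to layering, so the layers act in series and the equivalent K is the thickness-weighted harmonic mean.
Total thickness L = 5.30 + 8.94 = 14.24 m.
Σ(b_i/K_i) = 5.30/1.26 + 8.94/0.305 = 33.52 d.
K_eq = L / Σ(b_i/K_i) = 14.24 / 33.52 = 0.4248 m/day.
Q = K_eq · A · (Δh/L) = 0.4248 × 1180 × (5.23/14.24) = 184.1 m³/day.

184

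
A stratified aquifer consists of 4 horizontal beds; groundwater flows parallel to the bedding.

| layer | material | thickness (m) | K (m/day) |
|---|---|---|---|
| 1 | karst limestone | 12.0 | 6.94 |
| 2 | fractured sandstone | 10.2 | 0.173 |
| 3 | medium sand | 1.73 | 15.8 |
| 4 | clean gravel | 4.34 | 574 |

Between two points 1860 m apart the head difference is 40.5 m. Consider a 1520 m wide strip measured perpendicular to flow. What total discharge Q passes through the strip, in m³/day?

Flow is parallel to layering, so each bed carries its own Darcy discharge and the transmissivities add.
Σ(K_i·b_i) = 6.94×12.0 + 0.173×10.2 + 15.8×1.73 + 574×4.34 = 2604 m²/day.
Hydraulic gradient i = Δh / L = 40.5 / 1860 = 0.02177.
Q = Σ(K_i·b_i) · W · i = 2604 × 1520 × 0.02177 = 86169 m³/day.

86200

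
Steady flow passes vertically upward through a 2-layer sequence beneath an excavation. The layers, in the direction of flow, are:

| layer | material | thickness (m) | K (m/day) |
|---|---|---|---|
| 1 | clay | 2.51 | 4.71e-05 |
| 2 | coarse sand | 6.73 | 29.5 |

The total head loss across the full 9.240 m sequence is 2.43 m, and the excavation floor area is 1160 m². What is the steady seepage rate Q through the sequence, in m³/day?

0.0529

Flow is perpendicular to layering, so the layers act in series and the equivalent K is the thickness-weighted harmonic mean.
Total thickness L = 2.51 + 6.73 = 9.240 m.
Σ(b_i/K_i) = 2.51/4.71e-05 + 6.73/29.5 = 53291 d.
K_eq = L / Σ(b_i/K_i) = 9.240 / 53291 = 0.0001734 m/day.
Q = K_eq · A · (Δh/L) = 0.0001734 × 1160 × (2.43/9.240) = 0.05289 m³/day.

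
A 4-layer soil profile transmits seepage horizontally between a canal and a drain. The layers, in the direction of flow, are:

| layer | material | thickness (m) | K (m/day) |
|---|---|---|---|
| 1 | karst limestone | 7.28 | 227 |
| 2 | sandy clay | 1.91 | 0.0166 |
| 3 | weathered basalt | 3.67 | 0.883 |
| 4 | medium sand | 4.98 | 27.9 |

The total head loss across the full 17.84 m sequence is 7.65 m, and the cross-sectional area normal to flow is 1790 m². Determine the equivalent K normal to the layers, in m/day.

Flow is perpendicular to layering, so the layers act in series and the equivalent K is the thickness-weighted harmonic mean.
Total thickness L = 7.28 + 1.91 + 3.67 + 4.98 = 17.84 m.
Σ(b_i/K_i) = 7.28/227 + 1.91/0.0166 + 3.67/0.883 + 4.98/27.9 = 119.4 d.
K_eq = L / Σ(b_i/K_i) = 17.84 / 119.4 = 0.1494 m/day.

0.149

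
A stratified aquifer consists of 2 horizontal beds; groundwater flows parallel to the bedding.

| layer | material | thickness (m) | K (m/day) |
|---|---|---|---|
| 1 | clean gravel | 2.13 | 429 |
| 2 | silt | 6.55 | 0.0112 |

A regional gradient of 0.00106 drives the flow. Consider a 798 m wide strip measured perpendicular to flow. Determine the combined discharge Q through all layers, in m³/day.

773

Flow is parallel to layering, so each bed carries its own Darcy discharge and the transmissivities add.
Σ(K_i·b_i) = 429×2.13 + 0.0112×6.55 = 913.8 m²/day.
Hydraulic gradient i = 0.00106.
Q = Σ(K_i·b_i) · W · i = 913.8 × 798 × 0.001060 = 773.0 m³/day.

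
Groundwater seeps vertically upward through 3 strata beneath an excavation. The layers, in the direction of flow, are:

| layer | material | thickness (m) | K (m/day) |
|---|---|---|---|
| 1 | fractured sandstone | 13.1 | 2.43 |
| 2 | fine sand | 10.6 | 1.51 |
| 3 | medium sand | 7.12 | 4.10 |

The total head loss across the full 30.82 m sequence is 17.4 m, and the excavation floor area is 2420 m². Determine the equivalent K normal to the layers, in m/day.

Flow is perpendicular to layering, so the layers act in series and the equivalent K is the thickness-weighted harmonic mean.
Total thickness L = 13.1 + 10.6 + 7.12 = 30.82 m.
Σ(b_i/K_i) = 13.1/2.43 + 10.6/1.51 + 7.12/4.10 = 14.15 d.
K_eq = L / Σ(b_i/K_i) = 30.82 / 14.15 = 2.178 m/day.

2.18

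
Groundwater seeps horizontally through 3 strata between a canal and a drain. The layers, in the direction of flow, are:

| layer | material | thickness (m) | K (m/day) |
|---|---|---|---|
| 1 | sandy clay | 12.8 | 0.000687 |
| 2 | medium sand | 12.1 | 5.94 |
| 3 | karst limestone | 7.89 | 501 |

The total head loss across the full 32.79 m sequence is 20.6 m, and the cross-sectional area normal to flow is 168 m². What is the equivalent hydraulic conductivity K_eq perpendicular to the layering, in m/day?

0.00176

Flow is perpendicular to layering, so the layers act in series and the equivalent K is the thickness-weighted harmonic mean.
Total thickness L = 12.8 + 12.1 + 7.89 = 32.79 m.
Σ(b_i/K_i) = 12.8/0.000687 + 12.1/5.94 + 7.89/501 = 18634 d.
K_eq = L / Σ(b_i/K_i) = 32.79 / 18634 = 0.001760 m/day.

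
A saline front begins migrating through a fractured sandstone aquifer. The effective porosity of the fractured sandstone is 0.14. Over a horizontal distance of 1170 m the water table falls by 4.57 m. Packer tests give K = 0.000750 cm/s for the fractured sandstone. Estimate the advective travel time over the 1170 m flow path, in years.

177

Convert K: 0.000750 cm/s × 864 = 0.6480 m/day.
Hydraulic gradient i = Δh / L = 4.57 / 1170 = 0.003906.
Darcy flux q = K · i = 0.6480 × 0.003906 = 0.002531 m/day.
Seepage velocity v = q / n_e = 0.002531 / 0.14 = 0.01808 m/day.
Travel time t = L / v = 1170 / 0.01808 = 64716 days = 177.2 years.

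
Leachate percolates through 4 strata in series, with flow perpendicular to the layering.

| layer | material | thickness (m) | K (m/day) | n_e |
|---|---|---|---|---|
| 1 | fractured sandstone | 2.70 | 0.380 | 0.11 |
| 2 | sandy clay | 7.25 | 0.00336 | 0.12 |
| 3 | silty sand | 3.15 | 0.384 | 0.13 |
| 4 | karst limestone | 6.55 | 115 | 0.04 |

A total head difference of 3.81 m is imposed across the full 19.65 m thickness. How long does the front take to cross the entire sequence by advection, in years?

With flow normal to the layers, continuity requires the same specific discharge q through every layer.
Σ(b_i/K_i) = 2.70/0.380 + 7.25/0.00336 + 3.15/0.384 + 6.55/115 = 2173 d.
q = Δh / Σ(b_i/K_i) = 3.81 / 2173 = 0.001753 m/day.
In each layer the seepage velocity is v_i = q/n_i, so the layer transit time is t_i = b_i·n_i / q:
  layer 1 (fractured sandstone): t_1 = 2.70 × 0.11 / 0.001753 = 169.4 d
  layer 2 (sandy clay): t_2 = 7.25 × 0.12 / 0.001753 = 496.2 d
  layer 3 (silty sand): t_3 = 3.15 × 0.13 / 0.001753 = 233.6 d
  layer 4 (karst limestone): t_4 = 6.55 × 0.04 / 0.001753 = 149.4 d
Total t = Σ t_i = 1049 days = 2.871 years.

2.87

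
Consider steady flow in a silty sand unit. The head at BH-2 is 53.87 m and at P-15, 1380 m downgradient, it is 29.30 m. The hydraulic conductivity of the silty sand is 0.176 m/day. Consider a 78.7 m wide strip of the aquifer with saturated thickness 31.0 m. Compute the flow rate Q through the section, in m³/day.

Cross-sectional area A = 78.7 × 31.0 = 2440 m².
Hydraulic gradient i = (53.87 − 29.30) / 1380 = 24.57 / 1380 = 0.01780.
Darcy's law: Q = K · A · i = 0.1760 × 2440 × 0.01780 = 7.645 m³/day.

7.64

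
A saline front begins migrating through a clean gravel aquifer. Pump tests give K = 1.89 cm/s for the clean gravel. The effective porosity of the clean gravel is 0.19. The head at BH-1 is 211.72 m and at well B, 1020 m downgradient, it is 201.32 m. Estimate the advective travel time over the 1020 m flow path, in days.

Convert K: 1.89 cm/s × 864 = 1633 m/day.
Hydraulic gradient i = (211.72 − 201.32) / 1020 = 10.4 / 1020 = 0.01020.
Darcy flux q = K · i = 1633 × 0.01020 = 16.65 m/day.
Seepage velocity v = q / n_e = 16.65 / 0.19 = 87.63 m/day.
Travel time t = L / v = 1020 / 87.63 = 11.64 days.

11.6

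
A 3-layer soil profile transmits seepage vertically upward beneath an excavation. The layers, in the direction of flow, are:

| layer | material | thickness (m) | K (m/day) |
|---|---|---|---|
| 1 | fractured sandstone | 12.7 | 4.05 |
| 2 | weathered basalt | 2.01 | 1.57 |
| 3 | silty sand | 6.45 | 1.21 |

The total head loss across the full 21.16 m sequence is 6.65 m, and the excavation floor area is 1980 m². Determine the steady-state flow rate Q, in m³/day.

Flow is perpendicular to layering, so the layers act in series and the equivalent K is the thickness-weighted harmonic mean.
Total thickness L = 12.7 + 2.01 + 6.45 = 21.16 m.
Σ(b_i/K_i) = 12.7/4.05 + 2.01/1.57 + 6.45/1.21 = 9.747 d.
K_eq = L / Σ(b_i/K_i) = 21.16 / 9.747 = 2.171 m/day.
Q = K_eq · A · (Δh/L) = 2.171 × 1980 × (6.65/21.16) = 1351 m³/day.

1350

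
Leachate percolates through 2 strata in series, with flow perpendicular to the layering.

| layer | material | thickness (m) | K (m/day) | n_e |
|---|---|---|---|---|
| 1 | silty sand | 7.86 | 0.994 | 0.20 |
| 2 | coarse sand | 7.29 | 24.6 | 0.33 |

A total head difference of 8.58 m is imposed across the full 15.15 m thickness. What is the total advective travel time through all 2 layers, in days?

3.80

With flow normal to the layers, continuity requires the same specific discharge q through every layer.
Σ(b_i/K_i) = 7.86/0.994 + 7.29/24.6 = 8.204 d.
q = Δh / Σ(b_i/K_i) = 8.58 / 8.204 = 1.046 m/day.
In each layer the seepage velocity is v_i = q/n_i, so the layer transit time is t_i = b_i·n_i / q:
  layer 1 (silty sand): t_1 = 7.86 × 0.20 / 1.046 = 1.503 d
  layer 2 (coarse sand): t_2 = 7.29 × 0.33 / 1.046 = 2.300 d
Total t = Σ t_i = 3.803 days.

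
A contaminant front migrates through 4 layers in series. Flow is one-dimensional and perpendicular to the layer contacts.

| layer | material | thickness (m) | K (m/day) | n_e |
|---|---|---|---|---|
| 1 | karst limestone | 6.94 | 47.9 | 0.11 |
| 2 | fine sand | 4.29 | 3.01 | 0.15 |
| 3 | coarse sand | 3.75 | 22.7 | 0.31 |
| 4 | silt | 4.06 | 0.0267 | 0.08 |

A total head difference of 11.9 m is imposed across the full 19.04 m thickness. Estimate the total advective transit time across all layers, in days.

37.4

With flow normal to the layers, continuity requires the same specific discharge q through every layer.
Σ(b_i/K_i) = 6.94/47.9 + 4.29/3.01 + 3.75/22.7 + 4.06/0.0267 = 153.8 d.
q = Δh / Σ(b_i/K_i) = 11.9 / 153.8 = 0.07738 m/day.
In each layer the seepage velocity is v_i = q/n_i, so the layer transit time is t_i = b_i·n_i / q:
  layer 1 (karst limestone): t_1 = 6.94 × 0.11 / 0.07738 = 9.866 d
  layer 2 (fine sand): t_2 = 4.29 × 0.15 / 0.07738 = 8.317 d
  layer 3 (coarse sand): t_3 = 3.75 × 0.31 / 0.07738 = 15.02 d
  layer 4 (silt): t_4 = 4.06 × 0.08 / 0.07738 = 4.198 d
Total t = Σ t_i = 37.40 days.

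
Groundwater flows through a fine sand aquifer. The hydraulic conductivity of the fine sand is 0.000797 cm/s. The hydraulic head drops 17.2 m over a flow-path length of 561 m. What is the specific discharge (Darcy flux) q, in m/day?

Convert K: 0.000797 cm/s × 864 = 0.6886 m/day.
Hydraulic gradient i = Δh / L = 17.2 / 561 = 0.03066.
Specific discharge q = K · i = 0.6886 × 0.03066 = 0.02111 m/day.

0.0211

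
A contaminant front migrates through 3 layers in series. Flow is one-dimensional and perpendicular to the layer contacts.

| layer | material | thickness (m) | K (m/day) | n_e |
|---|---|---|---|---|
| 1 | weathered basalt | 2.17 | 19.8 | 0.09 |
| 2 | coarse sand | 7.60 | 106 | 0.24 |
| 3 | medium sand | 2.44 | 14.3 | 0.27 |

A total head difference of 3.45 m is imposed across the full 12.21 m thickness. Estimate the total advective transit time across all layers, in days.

With flow normal to the layers, continuity requires the same specific discharge q through every layer.
Σ(b_i/K_i) = 2.17/19.8 + 7.60/106 + 2.44/14.3 = 0.3519 d.
q = Δh / Σ(b_i/K_i) = 3.45 / 0.3519 = 9.803 m/day.
In each layer the seepage velocity is v_i = q/n_i, so the layer transit time is t_i = b_i·n_i / q:
  layer 1 (weathered basalt): t_1 = 2.17 × 0.09 / 9.803 = 0.01992 d
  layer 2 (coarse sand): t_2 = 7.60 × 0.24 / 9.803 = 0.1861 d
  layer 3 (medium sand): t_3 = 2.44 × 0.27 / 9.803 = 0.06720 d
Total t = Σ t_i = 0.2732 days.

0.273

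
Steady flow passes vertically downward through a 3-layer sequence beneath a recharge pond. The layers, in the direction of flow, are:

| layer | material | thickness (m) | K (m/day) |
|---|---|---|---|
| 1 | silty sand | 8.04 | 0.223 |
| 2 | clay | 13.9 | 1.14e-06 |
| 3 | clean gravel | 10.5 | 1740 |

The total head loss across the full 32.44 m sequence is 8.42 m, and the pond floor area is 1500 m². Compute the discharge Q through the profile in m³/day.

0.00104

Flow is perpendicular to layering, so the layers act in series and the equivalent K is the thickness-weighted harmonic mean.
Total thickness L = 8.04 + 13.9 + 10.5 = 32.44 m.
Σ(b_i/K_i) = 8.04/0.223 + 13.9/1.14e-06 + 10.5/1740 = 1.219e+07 d.
K_eq = L / Σ(b_i/K_i) = 32.44 / 1.219e+07 = 2.661e-06 m/day.
Q = K_eq · A · (Δh/L) = 2.661e-06 × 1500 × (8.42/32.44) = 0.001036 m³/day.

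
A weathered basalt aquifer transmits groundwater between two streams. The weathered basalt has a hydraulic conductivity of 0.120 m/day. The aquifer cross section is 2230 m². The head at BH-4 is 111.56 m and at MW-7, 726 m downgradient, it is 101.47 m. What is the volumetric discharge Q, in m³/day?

3.72

Hydraulic gradient i = (111.56 − 101.47) / 726 = 10.09 / 726 = 0.01390.
Darcy's law: Q = K · A · i = 0.1200 × 2230 × 0.01390 = 3.719 m³/day.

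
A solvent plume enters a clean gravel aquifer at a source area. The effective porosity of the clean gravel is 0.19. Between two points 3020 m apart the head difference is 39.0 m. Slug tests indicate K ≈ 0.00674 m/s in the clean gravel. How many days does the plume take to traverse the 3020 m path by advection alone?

Convert K: 0.00674 m/s × 86400 = 582.3 m/day.
Hydraulic gradient i = Δh / L = 39.0 / 3020 = 0.01291.
Darcy flux q = K · i = 582.3 × 0.01291 = 7.520 m/day.
Seepage velocity v = q / n_e = 7.520 / 0.19 = 39.58 m/day.
Travel time t = L / v = 3020 / 39.58 = 76.30 days.

76.3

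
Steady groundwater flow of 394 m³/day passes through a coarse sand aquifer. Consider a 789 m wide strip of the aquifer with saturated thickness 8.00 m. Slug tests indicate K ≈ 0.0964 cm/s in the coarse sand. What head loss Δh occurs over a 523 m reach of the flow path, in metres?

Convert K: 0.0964 cm/s × 864 = 83.29 m/day.
Cross-sectional area A = 789 × 8.00 = 6312 m².
From Q = K·A·i, i = Q / (K·A) = 394 / (83.29 × 6312) = 0.0007494.
Head loss Δh = i · L = 0.0007494 × 523 = 0.3920 m.

0.392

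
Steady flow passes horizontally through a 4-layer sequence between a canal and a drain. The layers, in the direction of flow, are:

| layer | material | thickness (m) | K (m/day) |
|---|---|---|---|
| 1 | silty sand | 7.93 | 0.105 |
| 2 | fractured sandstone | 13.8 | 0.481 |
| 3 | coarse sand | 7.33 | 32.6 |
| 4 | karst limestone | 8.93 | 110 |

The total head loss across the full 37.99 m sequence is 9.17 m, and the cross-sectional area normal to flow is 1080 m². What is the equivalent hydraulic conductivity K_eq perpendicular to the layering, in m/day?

Flow is perpendicular to layering, so the layers act in series and the equivalent K is the thickness-weighted harmonic mean.
Total thickness L = 7.93 + 13.8 + 7.33 + 8.93 = 37.99 m.
Σ(b_i/K_i) = 7.93/0.105 + 13.8/0.481 + 7.33/32.6 + 8.93/110 = 104.5 d.
K_eq = L / Σ(b_i/K_i) = 37.99 / 104.5 = 0.3635 m/day.

0.363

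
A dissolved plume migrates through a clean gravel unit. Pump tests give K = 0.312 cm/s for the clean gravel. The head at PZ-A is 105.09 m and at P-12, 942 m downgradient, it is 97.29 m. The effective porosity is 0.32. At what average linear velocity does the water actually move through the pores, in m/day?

Convert K: 0.312 cm/s × 864 = 269.6 m/day.
Hydraulic gradient i = (105.09 − 97.29) / 942 = 7.8 / 942 = 0.008280.
Darcy flux q = K · i = 269.6 × 0.008280 = 2.232 m/day.
Seepage velocity v = q / n_e = 2.232 / 0.32 = 6.975 m/day.

6.98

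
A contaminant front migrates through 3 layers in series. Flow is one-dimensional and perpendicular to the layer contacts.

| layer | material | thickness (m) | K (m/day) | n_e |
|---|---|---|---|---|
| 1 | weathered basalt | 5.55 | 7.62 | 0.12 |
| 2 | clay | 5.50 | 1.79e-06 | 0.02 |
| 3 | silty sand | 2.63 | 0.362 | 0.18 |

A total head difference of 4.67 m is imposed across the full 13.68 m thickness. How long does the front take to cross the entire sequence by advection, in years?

2250

With flow normal to the layers, continuity requires the same specific discharge q through every layer.
Σ(b_i/K_i) = 5.55/7.62 + 5.50/1.79e-06 + 2.63/0.362 = 3.073e+06 d.
q = Δh / Σ(b_i/K_i) = 4.67 / 3.073e+06 = 1.520e-06 m/day.
In each layer the seepage velocity is v_i = q/n_i, so the layer transit time is t_i = b_i·n_i / q:
  layer 1 (weathered basalt): t_1 = 5.55 × 0.12 / 1.520e-06 = 4.382e+05 d
  layer 2 (clay): t_2 = 5.50 × 0.02 / 1.520e-06 = 72375 d
  layer 3 (silty sand): t_3 = 2.63 × 0.18 / 1.520e-06 = 3.115e+05 d
Total t = Σ t_i = 8.220e+05 days = 2251 years.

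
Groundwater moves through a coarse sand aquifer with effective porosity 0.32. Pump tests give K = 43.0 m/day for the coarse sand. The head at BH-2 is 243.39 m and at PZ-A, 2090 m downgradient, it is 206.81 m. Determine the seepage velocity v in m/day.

Hydraulic gradient i = (243.39 − 206.81) / 2090 = 36.58 / 2090 = 0.01750.
Darcy flux q = K · i = 43.00 × 0.01750 = 0.7526 m/day.
Seepage velocity v = q / n_e = 0.7526 / 0.32 = 2.352 m/day.

2.35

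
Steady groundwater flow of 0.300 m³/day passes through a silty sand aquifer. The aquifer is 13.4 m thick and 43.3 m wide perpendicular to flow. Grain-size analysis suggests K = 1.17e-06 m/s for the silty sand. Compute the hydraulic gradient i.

0.00511

Convert K: 1.17e-06 m/s × 86400 = 0.1011 m/day.
Cross-sectional area A = 43.3 × 13.4 = 580.2 m².
From Q = K·A·i, i = Q / (K·A) = 0.300 / (0.1011 × 580.2) = 0.005115.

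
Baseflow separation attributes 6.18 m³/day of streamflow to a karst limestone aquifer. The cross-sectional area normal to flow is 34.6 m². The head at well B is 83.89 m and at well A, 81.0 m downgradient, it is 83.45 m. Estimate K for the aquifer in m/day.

Hydraulic gradient i = (83.89 − 83.45) / 81.0 = 0.44 / 81.0 = 0.005432.
From Q = K·A·i, K = Q / (A·i) = 6.18 / (34.60 × 0.005432) = 32.88 m/day.

32.9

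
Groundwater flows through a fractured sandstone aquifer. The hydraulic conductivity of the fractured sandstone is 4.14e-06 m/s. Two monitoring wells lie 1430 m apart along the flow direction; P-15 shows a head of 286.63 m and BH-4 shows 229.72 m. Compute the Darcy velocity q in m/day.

0.0142

Convert K: 4.14e-06 m/s × 86400 = 0.3577 m/day.
Hydraulic gradient i = (286.63 − 229.72) / 1430 = 56.91 / 1430 = 0.03980.
Specific discharge q = K · i = 0.3577 × 0.03980 = 0.01424 m/day.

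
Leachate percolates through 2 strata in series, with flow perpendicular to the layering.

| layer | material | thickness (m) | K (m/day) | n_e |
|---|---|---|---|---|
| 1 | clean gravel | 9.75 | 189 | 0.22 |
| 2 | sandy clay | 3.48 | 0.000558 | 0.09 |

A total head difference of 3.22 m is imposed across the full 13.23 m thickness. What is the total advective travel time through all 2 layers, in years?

13.0

With flow normal to the layers, continuity requires the same specific discharge q through every layer.
Σ(b_i/K_i) = 9.75/189 + 3.48/0.000558 = 6237 d.
q = Δh / Σ(b_i/K_i) = 3.22 / 6237 = 0.0005163 m/day.
In each layer the seepage velocity is v_i = q/n_i, so the layer transit time is t_i = b_i·n_i / q:
  layer 1 (clean gravel): t_1 = 9.75 × 0.22 / 0.0005163 = 4155 d
  layer 2 (sandy clay): t_2 = 3.48 × 0.09 / 0.0005163 = 606.6 d
Total t = Σ t_i = 4761 days = 13.04 years.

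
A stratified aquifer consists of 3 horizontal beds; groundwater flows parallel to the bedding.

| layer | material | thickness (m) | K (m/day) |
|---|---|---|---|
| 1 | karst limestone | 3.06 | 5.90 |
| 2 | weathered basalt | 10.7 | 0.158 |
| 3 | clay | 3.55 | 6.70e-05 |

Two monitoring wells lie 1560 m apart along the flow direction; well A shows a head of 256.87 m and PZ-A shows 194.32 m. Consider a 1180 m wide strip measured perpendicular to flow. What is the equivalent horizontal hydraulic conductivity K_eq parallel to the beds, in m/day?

Flow is parallel to layering, so each bed carries its own Darcy discharge and the transmissivities add.
Σ(K_i·b_i) = 5.90×3.06 + 0.158×10.7 + 6.70e-05×3.55 = 19.74 m²/day.
Total thickness b = 17.31 m, so K_eq = Σ(K_i·b_i)/b = 1.141 m/day.

1.14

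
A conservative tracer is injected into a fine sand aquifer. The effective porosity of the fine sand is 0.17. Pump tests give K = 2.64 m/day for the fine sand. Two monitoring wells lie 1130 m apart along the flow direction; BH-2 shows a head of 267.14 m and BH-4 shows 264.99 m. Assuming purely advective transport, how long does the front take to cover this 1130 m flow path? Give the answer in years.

105

Hydraulic gradient i = (267.14 − 264.99) / 1130 = 2.15 / 1130 = 0.001903.
Darcy flux q = K · i = 2.640 × 0.001903 = 0.005023 m/day.
Seepage velocity v = q / n_e = 0.005023 / 0.17 = 0.02955 m/day.
Travel time t = L / v = 1130 / 0.02955 = 38244 days = 104.7 years.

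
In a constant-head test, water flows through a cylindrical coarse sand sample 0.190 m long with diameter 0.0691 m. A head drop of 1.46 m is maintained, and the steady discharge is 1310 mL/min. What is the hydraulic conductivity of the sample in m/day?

65.5

Cross-sectional area A = π·(d/2)² = π × (0.0691/2)² = 0.003750 m².
Convert discharge: 1310 mL/min = 2.183e-05 m³/s.
Darcy's law rearranged: K = Q·L / (A·Δh) = 2.183e-05 × 0.190 / (0.003750 × 1.46) = 0.0007577 m/s = 65.46 m/day.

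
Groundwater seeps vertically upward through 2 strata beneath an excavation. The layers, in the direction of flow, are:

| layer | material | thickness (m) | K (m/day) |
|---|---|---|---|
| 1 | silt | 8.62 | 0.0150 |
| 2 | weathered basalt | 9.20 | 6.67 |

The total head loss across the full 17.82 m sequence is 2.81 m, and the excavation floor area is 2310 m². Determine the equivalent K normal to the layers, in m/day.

Flow is perpendicular to layering, so the layers act in series and the equivalent K is the thickness-weighted harmonic mean.
Total thickness L = 8.62 + 9.20 = 17.82 m.
Σ(b_i/K_i) = 8.62/0.0150 + 9.20/6.67 = 576.0 d.
K_eq = L / Σ(b_i/K_i) = 17.82 / 576.0 = 0.03094 m/day.

0.0309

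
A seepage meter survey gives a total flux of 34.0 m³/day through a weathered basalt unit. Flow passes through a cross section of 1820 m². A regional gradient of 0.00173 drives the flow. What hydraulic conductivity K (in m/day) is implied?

10.8

Hydraulic gradient i = 0.00173.
From Q = K·A·i, K = Q / (A·i) = 34.0 / (1820 × 0.001730) = 10.80 m/day.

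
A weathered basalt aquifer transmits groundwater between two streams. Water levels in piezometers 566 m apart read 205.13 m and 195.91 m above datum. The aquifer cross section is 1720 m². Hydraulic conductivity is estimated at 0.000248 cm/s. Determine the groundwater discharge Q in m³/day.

6.00

Convert K: 0.000248 cm/s × 864 = 0.2143 m/day.
Hydraulic gradient i = (205.13 − 195.91) / 566 = 9.22 / 566 = 0.01629.
Darcy's law: Q = K · A · i = 0.2143 × 1720 × 0.01629 = 6.004 m³/day.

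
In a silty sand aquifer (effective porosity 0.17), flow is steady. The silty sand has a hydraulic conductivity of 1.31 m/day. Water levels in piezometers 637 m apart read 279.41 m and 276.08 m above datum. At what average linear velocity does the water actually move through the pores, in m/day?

Hydraulic gradient i = (279.41 − 276.08) / 637 = 3.33 / 637 = 0.005228.
Darcy flux q = K · i = 1.310 × 0.005228 = 0.006848 m/day.
Seepage velocity v = q / n_e = 0.006848 / 0.17 = 0.04028 m/day.

0.0403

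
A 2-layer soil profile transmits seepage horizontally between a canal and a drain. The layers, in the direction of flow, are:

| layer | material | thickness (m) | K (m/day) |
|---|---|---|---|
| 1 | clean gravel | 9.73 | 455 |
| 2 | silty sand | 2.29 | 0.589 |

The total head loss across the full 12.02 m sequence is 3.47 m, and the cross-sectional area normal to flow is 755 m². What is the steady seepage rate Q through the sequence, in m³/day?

670

Flow is perpendicular to layering, so the layers act in series and the equivalent K is the thickness-weighted harmonic mean.
Total thickness L = 9.73 + 2.29 = 12.02 m.
Σ(b_i/K_i) = 9.73/455 + 2.29/0.589 = 3.909 d.
K_eq = L / Σ(b_i/K_i) = 12.02 / 3.909 = 3.075 m/day.
Q = K_eq · A · (Δh/L) = 3.075 × 755 × (3.47/12.02) = 670.2 m³/day.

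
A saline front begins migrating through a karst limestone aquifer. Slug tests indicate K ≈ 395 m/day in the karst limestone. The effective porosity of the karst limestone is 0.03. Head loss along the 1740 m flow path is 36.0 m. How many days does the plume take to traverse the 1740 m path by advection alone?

Hydraulic gradient i = Δh / L = 36.0 / 1740 = 0.02069.
Darcy flux q = K · i = 395.0 × 0.02069 = 8.172 m/day.
Seepage velocity v = q / n_e = 8.172 / 0.03 = 272.4 m/day.
Travel time t = L / v = 1740 / 272.4 = 6.387 days.

6.39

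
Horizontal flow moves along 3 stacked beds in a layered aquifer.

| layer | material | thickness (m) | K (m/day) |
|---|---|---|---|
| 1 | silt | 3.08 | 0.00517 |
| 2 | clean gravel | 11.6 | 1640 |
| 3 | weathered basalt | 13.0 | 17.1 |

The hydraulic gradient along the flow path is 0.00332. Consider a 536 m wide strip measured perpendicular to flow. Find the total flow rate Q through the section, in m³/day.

34200

Flow is parallel to layering, so each bed carries its own Darcy discharge and the transmissivities add.
Σ(K_i·b_i) = 0.00517×3.08 + 1640×11.6 + 17.1×13.0 = 19246 m²/day.
Hydraulic gradient i = 0.00332.
Q = Σ(K_i·b_i) · W · i = 19246 × 536 × 0.003320 = 34249 m³/day.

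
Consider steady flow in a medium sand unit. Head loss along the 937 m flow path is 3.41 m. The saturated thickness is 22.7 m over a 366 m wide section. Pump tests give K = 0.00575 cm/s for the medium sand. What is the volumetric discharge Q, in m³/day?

Convert K: 0.00575 cm/s × 864 = 4.968 m/day.
Cross-sectional area A = 366 × 22.7 = 8308 m².
Hydraulic gradient i = Δh / L = 3.41 / 937 = 0.003639.
Darcy's law: Q = K · A · i = 4.968 × 8308 × 0.003639 = 150.2 m³/day.

150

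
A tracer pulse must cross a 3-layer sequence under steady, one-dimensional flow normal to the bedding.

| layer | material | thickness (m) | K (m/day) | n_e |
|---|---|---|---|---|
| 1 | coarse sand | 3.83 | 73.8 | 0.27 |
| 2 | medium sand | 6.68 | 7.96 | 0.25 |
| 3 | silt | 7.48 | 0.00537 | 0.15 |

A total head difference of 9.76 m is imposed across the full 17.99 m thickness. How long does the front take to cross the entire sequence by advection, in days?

546

With flow normal to the layers, continuity requires the same specific discharge q through every layer.
Σ(b_i/K_i) = 3.83/73.8 + 6.68/7.96 + 7.48/0.00537 = 1394 d.
q = Δh / Σ(b_i/K_i) = 9.76 / 1394 = 0.007002 m/day.
In each layer the seepage velocity is v_i = q/n_i, so the layer transit time is t_i = b_i·n_i / q:
  layer 1 (coarse sand): t_1 = 3.83 × 0.27 / 0.007002 = 147.7 d
  layer 2 (medium sand): t_2 = 6.68 × 0.25 / 0.007002 = 238.5 d
  layer 3 (silt): t_3 = 7.48 × 0.15 / 0.007002 = 160.2 d
Total t = Σ t_i = 546.4 days.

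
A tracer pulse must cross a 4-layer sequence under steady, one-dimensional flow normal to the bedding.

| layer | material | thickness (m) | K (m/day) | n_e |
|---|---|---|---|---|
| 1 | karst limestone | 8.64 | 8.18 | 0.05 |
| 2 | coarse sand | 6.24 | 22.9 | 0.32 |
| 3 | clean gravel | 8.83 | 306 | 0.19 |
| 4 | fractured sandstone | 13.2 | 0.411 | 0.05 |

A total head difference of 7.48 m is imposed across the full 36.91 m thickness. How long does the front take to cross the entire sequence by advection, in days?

With flow normal to the layers, continuity requires the same specific discharge q through every layer.
Σ(b_i/K_i) = 8.64/8.18 + 6.24/22.9 + 8.83/306 + 13.2/0.411 = 33.47 d.
q = Δh / Σ(b_i/K_i) = 7.48 / 33.47 = 0.2235 m/day.
In each layer the seepage velocity is v_i = q/n_i, so the layer transit time is t_i = b_i·n_i / q:
  layer 1 (karst limestone): t_1 = 8.64 × 0.05 / 0.2235 = 1.933 d
  layer 2 (coarse sand): t_2 = 6.24 × 0.32 / 0.2235 = 8.936 d
  layer 3 (clean gravel): t_3 = 8.83 × 0.19 / 0.2235 = 7.508 d
  layer 4 (fractured sandstone): t_4 = 13.2 × 0.05 / 0.2235 = 2.954 d
Total t = Σ t_i = 21.33 days.

21.3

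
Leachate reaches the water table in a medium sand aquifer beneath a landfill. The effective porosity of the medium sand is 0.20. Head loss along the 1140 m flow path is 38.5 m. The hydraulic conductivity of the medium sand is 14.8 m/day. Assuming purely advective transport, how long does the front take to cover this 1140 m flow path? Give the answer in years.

1.25

Hydraulic gradient i = Δh / L = 38.5 / 1140 = 0.03377.
Darcy flux q = K · i = 14.80 × 0.03377 = 0.4998 m/day.
Seepage velocity v = q / n_e = 0.4998 / 0.20 = 2.499 m/day.
Travel time t = L / v = 1140 / 2.499 = 456.2 days = 1.249 years.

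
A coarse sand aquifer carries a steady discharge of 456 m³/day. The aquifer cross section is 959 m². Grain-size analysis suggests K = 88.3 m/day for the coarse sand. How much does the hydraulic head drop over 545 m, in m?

From Q = K·A·i, i = Q / (K·A) = 456 / (88.30 × 959.0) = 0.005385.
Head loss Δh = i · L = 0.005385 × 545 = 2.935 m.

2.93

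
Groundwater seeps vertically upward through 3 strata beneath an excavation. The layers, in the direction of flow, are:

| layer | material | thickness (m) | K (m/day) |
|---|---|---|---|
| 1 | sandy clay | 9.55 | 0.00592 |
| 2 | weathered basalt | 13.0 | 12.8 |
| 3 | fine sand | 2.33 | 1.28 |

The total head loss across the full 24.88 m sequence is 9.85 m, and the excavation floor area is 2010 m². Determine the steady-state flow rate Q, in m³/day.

Flow is perpendicular to layering, so the layers act in series and the equivalent K is the thickness-weighted harmonic mean.
Total thickness L = 9.55 + 13.0 + 2.33 = 24.88 m.
Σ(b_i/K_i) = 9.55/0.00592 + 13.0/12.8 + 2.33/1.28 = 1616 d.
K_eq = L / Σ(b_i/K_i) = 24.88 / 1616 = 0.01540 m/day.
Q = K_eq · A · (Δh/L) = 0.01540 × 2010 × (9.85/24.88) = 12.25 m³/day.

12.3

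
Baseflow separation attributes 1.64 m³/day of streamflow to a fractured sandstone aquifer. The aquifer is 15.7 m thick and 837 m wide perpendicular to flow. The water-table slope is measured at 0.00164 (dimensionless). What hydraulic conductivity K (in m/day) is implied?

0.0761

Cross-sectional area A = 837 × 15.7 = 13141 m².
Hydraulic gradient i = 0.00164.
From Q = K·A·i, K = Q / (A·i) = 1.64 / (13141 × 0.001640) = 0.07610 m/day.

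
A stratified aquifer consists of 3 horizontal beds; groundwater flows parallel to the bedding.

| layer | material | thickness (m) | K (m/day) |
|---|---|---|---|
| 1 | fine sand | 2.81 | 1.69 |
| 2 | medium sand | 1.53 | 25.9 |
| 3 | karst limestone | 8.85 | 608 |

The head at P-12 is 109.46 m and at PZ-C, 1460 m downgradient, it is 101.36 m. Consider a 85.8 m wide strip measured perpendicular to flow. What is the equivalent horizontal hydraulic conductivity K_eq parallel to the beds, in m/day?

Flow is parallel to layering, so each bed carries its own Darcy discharge and the transmissivities add.
Σ(K_i·b_i) = 1.69×2.81 + 25.9×1.53 + 608×8.85 = 5425 m²/day.
Total thickness b = 13.19 m, so K_eq = Σ(K_i·b_i)/b = 411.3 m/day.

411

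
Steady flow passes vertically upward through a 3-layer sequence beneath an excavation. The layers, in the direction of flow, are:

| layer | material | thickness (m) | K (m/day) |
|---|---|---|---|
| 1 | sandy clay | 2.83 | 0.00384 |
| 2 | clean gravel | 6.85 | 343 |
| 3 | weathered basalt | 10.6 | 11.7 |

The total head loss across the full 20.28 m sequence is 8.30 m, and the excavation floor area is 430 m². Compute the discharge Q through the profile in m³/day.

Flow is perpendicular to layering, so the layers act in series and the equivalent K is the thickness-weighted harmonic mean.
Total thickness L = 2.83 + 6.85 + 10.6 = 20.28 m.
Σ(b_i/K_i) = 2.83/0.00384 + 6.85/343 + 10.6/11.7 = 737.9 d.
K_eq = L / Σ(b_i/K_i) = 20.28 / 737.9 = 0.02748 m/day.
Q = K_eq · A · (Δh/L) = 0.02748 × 430 × (8.30/20.28) = 4.837 m³/day.

4.84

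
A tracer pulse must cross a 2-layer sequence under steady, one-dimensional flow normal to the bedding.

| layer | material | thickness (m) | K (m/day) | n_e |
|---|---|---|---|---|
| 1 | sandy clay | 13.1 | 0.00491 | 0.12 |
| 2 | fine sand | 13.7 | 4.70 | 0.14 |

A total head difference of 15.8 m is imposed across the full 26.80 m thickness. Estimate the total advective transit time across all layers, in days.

590

With flow normal to the layers, continuity requires the same specific discharge q through every layer.
Σ(b_i/K_i) = 13.1/0.00491 + 13.7/4.70 = 2671 d.
q = Δh / Σ(b_i/K_i) = 15.8 / 2671 = 0.005916 m/day.
In each layer the seepage velocity is v_i = q/n_i, so the layer transit time is t_i = b_i·n_i / q:
  layer 1 (sandy clay): t_1 = 13.1 × 0.12 / 0.005916 = 265.7 d
  layer 2 (fine sand): t_2 = 13.7 × 0.14 / 0.005916 = 324.2 d
Total t = Σ t_i = 590.0 days.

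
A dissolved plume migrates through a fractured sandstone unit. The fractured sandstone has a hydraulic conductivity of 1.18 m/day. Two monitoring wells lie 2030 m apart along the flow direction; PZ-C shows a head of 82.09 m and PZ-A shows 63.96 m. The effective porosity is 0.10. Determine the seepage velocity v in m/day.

0.105

Hydraulic gradient i = (82.09 − 63.96) / 2030 = 18.13 / 2030 = 0.008931.
Darcy flux q = K · i = 1.180 × 0.008931 = 0.01054 m/day.
Seepage velocity v = q / n_e = 0.01054 / 0.10 = 0.1054 m/day.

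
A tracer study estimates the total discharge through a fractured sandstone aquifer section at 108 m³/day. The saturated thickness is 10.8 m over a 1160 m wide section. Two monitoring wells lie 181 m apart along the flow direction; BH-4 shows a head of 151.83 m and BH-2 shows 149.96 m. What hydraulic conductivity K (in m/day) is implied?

0.834

Cross-sectional area A = 1160 × 10.8 = 12528 m².
Hydraulic gradient i = (151.83 − 149.96) / 181 = 1.87 / 181 = 0.01033.
From Q = K·A·i, K = Q / (A·i) = 108 / (12528 × 0.01033) = 0.8344 m/day.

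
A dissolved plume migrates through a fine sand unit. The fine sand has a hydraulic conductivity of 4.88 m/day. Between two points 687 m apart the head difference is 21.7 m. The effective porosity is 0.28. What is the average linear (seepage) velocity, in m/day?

Hydraulic gradient i = Δh / L = 21.7 / 687 = 0.03159.
Darcy flux q = K · i = 4.880 × 0.03159 = 0.1541 m/day.
Seepage velocity v = q / n_e = 0.1541 / 0.28 = 0.5505 m/day.

0.551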